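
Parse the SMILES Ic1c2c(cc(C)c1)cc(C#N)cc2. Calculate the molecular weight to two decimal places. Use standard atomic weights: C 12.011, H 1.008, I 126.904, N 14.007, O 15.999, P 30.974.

293.11 g/mol

First, the molecular formula is C12H8IN (counting implicit H from valence).
  C: 12 × 12.011 = 144.132
  H: 8 × 1.008 = 8.064
  I: 1 × 126.904 = 126.904
  N: 1 × 14.007 = 14.007
Sum: 12×12.011 + 8×1.008 + 1×126.904 + 1×14.007 = 293.107 → 293.11 g/mol.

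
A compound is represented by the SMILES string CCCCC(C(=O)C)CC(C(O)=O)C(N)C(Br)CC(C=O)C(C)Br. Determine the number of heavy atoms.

24

Every atom symbol written in the SMILES (organic subset) is one heavy atom; implicit H are not written.
Heavy atoms by element → Br:2, C:17, N:1, O:4.
Total: 24.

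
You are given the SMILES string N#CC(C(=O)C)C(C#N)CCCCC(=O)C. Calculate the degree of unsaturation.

Molecular formula: C12H16N2O2.
DoU = (2C + 2 + N − H − X) / 2, where X is the halogen count and O/S are ignored.
    = (2·12 + 2 + 2 − 16 − 0) / 2 = 12 / 2 = 6.

6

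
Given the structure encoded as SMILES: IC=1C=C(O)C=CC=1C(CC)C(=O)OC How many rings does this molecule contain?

1

In SMILES, each pair of matching ring-closure digits denotes one ring-closing bond; the number of such bonds equals the number of independent rings.
Ring-closure bonds here: 1.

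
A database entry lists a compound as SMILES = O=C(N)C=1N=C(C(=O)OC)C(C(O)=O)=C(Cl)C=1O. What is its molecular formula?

C9H7ClN2O6

Walk through each heavy atom and fill implicit hydrogens from standard valence (C 4, N 3, O 2, S 2, halogen 1):
  atom 1: O, bond orders sum to 2 (valence 2) → 0 H
  atom 2: C, bond orders sum to 4 (valence 4) → 0 H
  atom 3: N, bond orders sum to 1 (valence 3) → 2 H
  atom 4: C, bond orders sum to 4 (valence 4) → 0 H
  atom 5: N, bond orders sum to 3 (valence 3) → 0 H
  atom 6: C, bond orders sum to 4 (valence 4) → 0 H
  atom 7: C, bond orders sum to 4 (valence 4) → 0 H
  atom 8: O, bond orders sum to 2 (valence 2) → 0 H
  atom 9: O, bond orders sum to 2 (valence 2) → 0 H
  atom 10: C, bond orders sum to 1 (valence 4) → 3 H
  atom 11: C, bond orders sum to 4 (valence 4) → 0 H
  atom 12: C, bond orders sum to 4 (valence 4) → 0 H
  atom 13: O, bond orders sum to 1 (valence 2) → 1 H
  atom 14: O, bond orders sum to 2 (valence 2) → 0 H
  atom 15: C, bond orders sum to 4 (valence 4) → 0 H
  atom 16: Cl (halogen, monovalent) → 0 H
  atom 17: C, bond orders sum to 4 (valence 4) → 0 H
  atom 18: O, bond orders sum to 1 (valence 2) → 1 H
Totals → C:9, H:7, Cl:1, N:2, O:6.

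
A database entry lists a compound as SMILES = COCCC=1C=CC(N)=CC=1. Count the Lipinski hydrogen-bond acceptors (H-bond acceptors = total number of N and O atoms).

2

N atoms: 1; O atoms: 1.
Lipinski HBA = 1 + 1 = 2.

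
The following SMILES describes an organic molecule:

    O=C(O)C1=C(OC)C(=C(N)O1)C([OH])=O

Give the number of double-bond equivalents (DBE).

5

Degree of unsaturation = (number of rings) + (number of π bonds).
Ring closures in the SMILES: 1.
π bonds: 4 double bonds (each 1 DoU) → 4 DoU from unsaturation.
Total DoU = 1 + 4 = 5.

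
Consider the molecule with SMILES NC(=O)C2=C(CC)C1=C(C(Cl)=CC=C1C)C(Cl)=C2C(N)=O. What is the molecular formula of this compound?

C15H14Cl2N2O2

Walk through each heavy atom and fill implicit hydrogens from standard valence (C 4, N 3, O 2, S 2, halogen 1):
  atom 1: N, bond orders sum to 1 (valence 3) → 2 H
  atom 2: C, bond orders sum to 4 (valence 4) → 0 H
  atom 3: O, bond orders sum to 2 (valence 2) → 0 H
  atom 4: C, bond orders sum to 4 (valence 4) → 0 H
  atom 5: C, bond orders sum to 4 (valence 4) → 0 H
  atom 6: C, bond orders sum to 2 (valence 4) → 2 H
  atom 7: C, bond orders sum to 1 (valence 4) → 3 H
  atom 8: C, bond orders sum to 4 (valence 4) → 0 H
  atom 9: C, bond orders sum to 4 (valence 4) → 0 H
  atom 10: C, bond orders sum to 4 (valence 4) → 0 H
  atom 11: Cl (halogen, monovalent) → 0 H
  atom 12: C, bond orders sum to 3 (valence 4) → 1 H
  atom 13: C, bond orders sum to 3 (valence 4) → 1 H
  atom 14: C, bond orders sum to 4 (valence 4) → 0 H
  atom 15: C, bond orders sum to 1 (valence 4) → 3 H
  atom 16: C, bond orders sum to 4 (valence 4) → 0 H
  atom 17: Cl (halogen, monovalent) → 0 H
  atom 18: C, bond orders sum to 4 (valence 4) → 0 H
  atom 19: C, bond orders sum to 4 (valence 4) → 0 H
  atom 20: N, bond orders sum to 1 (valence 3) → 2 H
  atom 21: O, bond orders sum to 2 (valence 2) → 0 H
Totals → C:15, H:14, Cl:2, N:2, O:2.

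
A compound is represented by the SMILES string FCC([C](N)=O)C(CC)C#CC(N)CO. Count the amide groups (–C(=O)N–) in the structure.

1

The amide motif appears at heavy-atom position 4 in the SMILES.
Other groups present: 1 alkyne, 1 hydroxyl, 1 primary amine.
Amide count: 1.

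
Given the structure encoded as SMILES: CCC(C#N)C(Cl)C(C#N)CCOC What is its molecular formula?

C10H15ClN2O

Walk through each heavy atom and fill implicit hydrogens from standard valence (C 4, N 3, O 2, S 2, halogen 1):
  atom 1: C, bond orders sum to 1 (valence 4) → 3 H
  atom 2: C, bond orders sum to 2 (valence 4) → 2 H
  atom 3: C, bond orders sum to 3 (valence 4) → 1 H
  atom 4: C, bond orders sum to 4 (valence 4) → 0 H
  atom 5: N, bond orders sum to 3 (valence 3) → 0 H
  atom 6: C, bond orders sum to 3 (valence 4) → 1 H
  atom 7: Cl (halogen, monovalent) → 0 H
  atom 8: C, bond orders sum to 3 (valence 4) → 1 H
  atom 9: C, bond orders sum to 4 (valence 4) → 0 H
  atom 10: N, bond orders sum to 3 (valence 3) → 0 H
  atom 11: C, bond orders sum to 2 (valence 4) → 2 H
  atom 12: C, bond orders sum to 2 (valence 4) → 2 H
  atom 13: O, bond orders sum to 2 (valence 2) → 0 H
  atom 14: C, bond orders sum to 1 (valence 4) → 3 H
Totals → C:10, H:15, Cl:1, N:2, O:1.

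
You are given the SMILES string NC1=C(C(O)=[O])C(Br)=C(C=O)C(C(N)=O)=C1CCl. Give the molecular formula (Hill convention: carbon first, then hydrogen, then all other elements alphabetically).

C10H8BrClN2O4

Walk through each heavy atom and fill implicit hydrogens from standard valence (C 4, N 3, O 2, S 2, halogen 1):
  atom 1: N, bond orders sum to 1 (valence 3) → 2 H
  atom 2: C, bond orders sum to 4 (valence 4) → 0 H
  atom 3: C, bond orders sum to 4 (valence 4) → 0 H
  atom 4: C, bond orders sum to 4 (valence 4) → 0 H
  atom 5: O, bond orders sum to 1 (valence 2) → 1 H
  atom 6: O with explicit H count 0
  atom 7: C, bond orders sum to 4 (valence 4) → 0 H
  atom 8: Br (halogen, monovalent) → 0 H
  atom 9: C, bond orders sum to 4 (valence 4) → 0 H
  atom 10: C, bond orders sum to 3 (valence 4) → 1 H
  atom 11: O, bond orders sum to 2 (valence 2) → 0 H
  atom 12: C, bond orders sum to 4 (valence 4) → 0 H
  atom 13: C, bond orders sum to 4 (valence 4) → 0 H
  atom 14: N, bond orders sum to 1 (valence 3) → 2 H
  atom 15: O, bond orders sum to 2 (valence 2) → 0 H
  atom 16: C, bond orders sum to 4 (valence 4) → 0 H
  atom 17: C, bond orders sum to 2 (valence 4) → 2 H
  atom 18: Cl (halogen, monovalent) → 0 H
Totals → C:10, H:8, Br:1, Cl:1, N:2, O:4.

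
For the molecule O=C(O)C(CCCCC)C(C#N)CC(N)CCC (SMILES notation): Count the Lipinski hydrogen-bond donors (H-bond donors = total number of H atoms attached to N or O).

Donors: find every N or O and count the H atoms it carries.
  atom 1 (O): bond orders sum to 2 → 0 H
  atom 3 (O): bond orders sum to 1 → 1 H
  atom 12 (N): bond orders sum to 3 → 0 H
  atom 15 (N): bond orders sum to 1 → 2 H
Lipinski HBD = 3.

3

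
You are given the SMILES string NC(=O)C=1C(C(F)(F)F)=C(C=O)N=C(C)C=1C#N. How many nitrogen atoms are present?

Scan the SMILES for N atoms (remember two-letter symbols like Cl and Br are single atoms).
Nitrogen count: 3.

3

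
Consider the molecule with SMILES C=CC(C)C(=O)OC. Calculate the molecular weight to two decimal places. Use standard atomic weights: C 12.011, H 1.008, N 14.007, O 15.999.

114.14 g/mol

First, the molecular formula is C6H10O2 (counting implicit H from valence).
  C: 6 × 12.011 = 72.066
  H: 10 × 1.008 = 10.080
  O: 2 × 15.999 = 31.998
Sum: 6×12.011 + 10×1.008 + 2×15.999 = 114.144 → 114.14 g/mol.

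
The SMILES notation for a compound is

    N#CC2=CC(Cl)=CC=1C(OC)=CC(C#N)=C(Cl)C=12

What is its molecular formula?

Walk through each heavy atom and fill implicit hydrogens from standard valence (C 4, N 3, O 2, S 2, halogen 1):
  atom 1: N, bond orders sum to 3 (valence 3) → 0 H
  atom 2: C, bond orders sum to 4 (valence 4) → 0 H
  atom 3: C, bond orders sum to 4 (valence 4) → 0 H
  atom 4: C, bond orders sum to 3 (valence 4) → 1 H
  atom 5: C, bond orders sum to 4 (valence 4) → 0 H
  atom 6: Cl (halogen, monovalent) → 0 H
  atom 7: C, bond orders sum to 3 (valence 4) → 1 H
  atom 8: C, bond orders sum to 4 (valence 4) → 0 H
  atom 9: C, bond orders sum to 4 (valence 4) → 0 H
  atom 10: O, bond orders sum to 2 (valence 2) → 0 H
  atom 11: C, bond orders sum to 1 (valence 4) → 3 H
  atom 12: C, bond orders sum to 3 (valence 4) → 1 H
  atom 13: C, bond orders sum to 4 (valence 4) → 0 H
  atom 14: C, bond orders sum to 4 (valence 4) → 0 H
  atom 15: N, bond orders sum to 3 (valence 3) → 0 H
  atom 16: C, bond orders sum to 4 (valence 4) → 0 H
  atom 17: Cl (halogen, monovalent) → 0 H
  atom 18: C, bond orders sum to 4 (valence 4) → 0 H
Totals → C:13, H:6, Cl:2, N:2, O:1.
In Hill order: C13H6Cl2N2O.

C13H6Cl2N2O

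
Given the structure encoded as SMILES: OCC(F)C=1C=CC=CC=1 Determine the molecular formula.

C8H9FO

Walk through each heavy atom and fill implicit hydrogens from standard valence (C 4, N 3, O 2, S 2, halogen 1):
  atom 1: O, bond orders sum to 1 (valence 2) → 1 H
  atom 2: C, bond orders sum to 2 (valence 4) → 2 H
  atom 3: C, bond orders sum to 3 (valence 4) → 1 H
  atom 4: F (halogen, monovalent) → 0 H
  atom 5: C, bond orders sum to 4 (valence 4) → 0 H
  atom 6: C, bond orders sum to 3 (valence 4) → 1 H
  atom 7: C, bond orders sum to 3 (valence 4) → 1 H
  atom 8: C, bond orders sum to 3 (valence 4) → 1 H
  atom 9: C, bond orders sum to 3 (valence 4) → 1 H
  atom 10: C, bond orders sum to 3 (valence 4) → 1 H
Totals → C:8, H:9, F:1, O:1.
In Hill order: C8H9FO.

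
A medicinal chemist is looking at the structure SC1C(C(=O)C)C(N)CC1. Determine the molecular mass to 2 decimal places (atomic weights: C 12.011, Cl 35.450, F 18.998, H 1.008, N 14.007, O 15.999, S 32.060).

First, the molecular formula is C7H13NOS (counting implicit H from valence).
  C: 7 × 12.011 = 84.077
  H: 13 × 1.008 = 13.104
  N: 1 × 14.007 = 14.007
  O: 1 × 15.999 = 15.999
  S: 1 × 32.060 = 32.060
Sum: 7×12.011 + 13×1.008 + 1×14.007 + 1×15.999 + 1×32.060 = 159.247 → 159.25 g/mol.

159.25 g/mol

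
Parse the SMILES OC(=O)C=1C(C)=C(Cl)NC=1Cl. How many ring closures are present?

In SMILES, each pair of matching ring-closure digits denotes one ring-closing bond; the number of such bonds equals the number of independent rings.
Ring-closure bonds here: 1.

1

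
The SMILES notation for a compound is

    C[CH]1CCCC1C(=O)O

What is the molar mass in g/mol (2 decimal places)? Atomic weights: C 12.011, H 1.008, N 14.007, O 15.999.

First, the molecular formula is C7H12O2 (counting implicit H from valence).
  C: 7 × 12.011 = 84.077
  H: 12 × 1.008 = 12.096
  O: 2 × 15.999 = 31.998
Sum: 7×12.011 + 12×1.008 + 2×15.999 = 128.171 → 128.17 g/mol.

128.17 g/mol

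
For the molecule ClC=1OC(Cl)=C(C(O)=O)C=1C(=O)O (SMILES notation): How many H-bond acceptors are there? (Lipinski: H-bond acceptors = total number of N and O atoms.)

5

N atoms: 0; O atoms: 5.
Lipinski HBA = 0 + 5 = 5.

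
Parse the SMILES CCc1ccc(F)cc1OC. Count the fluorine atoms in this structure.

1

Scan the SMILES for F atoms (remember two-letter symbols like Cl and Br are single atoms).
Fluorine count: 1.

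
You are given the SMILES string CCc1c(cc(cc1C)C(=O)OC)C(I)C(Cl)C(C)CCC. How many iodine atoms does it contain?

Scan the SMILES for I atoms (remember two-letter symbols like Cl and Br are single atoms).
Iodine count: 1.

1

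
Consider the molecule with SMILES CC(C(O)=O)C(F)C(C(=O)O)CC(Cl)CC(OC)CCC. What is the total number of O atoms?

5

Scan the SMILES for O atoms (remember two-letter symbols like Cl and Br are single atoms).
Oxygen count: 5.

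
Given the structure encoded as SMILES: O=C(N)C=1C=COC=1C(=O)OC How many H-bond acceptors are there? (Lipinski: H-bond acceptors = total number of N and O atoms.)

N atoms: 1; O atoms: 4.
Lipinski HBA = 1 + 4 = 5.

5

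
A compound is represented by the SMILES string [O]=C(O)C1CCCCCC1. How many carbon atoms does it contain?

Count every carbon token in the SMILES (each C, including those in ring-closure positions and inside branches).
Carbon count: 8.

8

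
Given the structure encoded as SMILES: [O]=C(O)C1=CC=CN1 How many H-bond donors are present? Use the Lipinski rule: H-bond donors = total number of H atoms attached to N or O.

2

Donors: find every N or O and count the H atoms it carries.
  atom 1 (O): bond orders sum to 2 → 0 H
  atom 3 (O): bond orders sum to 1 → 1 H
  atom 8 (N): bond orders sum to 2 → 1 H
Lipinski HBD = 2.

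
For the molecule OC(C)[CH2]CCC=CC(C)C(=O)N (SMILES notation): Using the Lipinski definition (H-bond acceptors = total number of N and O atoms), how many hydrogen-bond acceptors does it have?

3

N atoms: 1; O atoms: 2.
Lipinski HBA = 1 + 2 = 3.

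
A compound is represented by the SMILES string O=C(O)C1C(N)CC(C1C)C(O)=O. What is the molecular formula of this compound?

Walk through each heavy atom and fill implicit hydrogens from standard valence (C 4, N 3, O 2, S 2, halogen 1):
  atom 1: O, bond orders sum to 2 (valence 2) → 0 H
  atom 2: C, bond orders sum to 4 (valence 4) → 0 H
  atom 3: O, bond orders sum to 1 (valence 2) → 1 H
  atom 4: C, bond orders sum to 3 (valence 4) → 1 H
  atom 5: C, bond orders sum to 3 (valence 4) → 1 H
  atom 6: N, bond orders sum to 1 (valence 3) → 2 H
  atom 7: C, bond orders sum to 2 (valence 4) → 2 H
  atom 8: C, bond orders sum to 3 (valence 4) → 1 H
  atom 9: C, bond orders sum to 3 (valence 4) → 1 H
  atom 10: C, bond orders sum to 1 (valence 4) → 3 H
  atom 11: C, bond orders sum to 4 (valence 4) → 0 H
  atom 12: O, bond orders sum to 1 (valence 2) → 1 H
  atom 13: O, bond orders sum to 2 (valence 2) → 0 H
Totals → C:8, H:13, N:1, O:4.
In Hill order: C8H13NO4.

C8H13NO4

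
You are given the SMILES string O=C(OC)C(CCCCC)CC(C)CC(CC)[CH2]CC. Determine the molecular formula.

C18H36O2

Walk through each heavy atom and fill implicit hydrogens from standard valence (C 4, N 3, O 2, S 2, halogen 1):
  atom 1: O, bond orders sum to 2 (valence 2) → 0 H
  atom 2: C, bond orders sum to 4 (valence 4) → 0 H
  atom 3: O, bond orders sum to 2 (valence 2) → 0 H
  atom 4: C, bond orders sum to 1 (valence 4) → 3 H
  atom 5: C, bond orders sum to 3 (valence 4) → 1 H
  atom 6: C, bond orders sum to 2 (valence 4) → 2 H
  atom 7: C, bond orders sum to 2 (valence 4) → 2 H
  atom 8: C, bond orders sum to 2 (valence 4) → 2 H
  atom 9: C, bond orders sum to 2 (valence 4) → 2 H
  atom 10: C, bond orders sum to 1 (valence 4) → 3 H
  atom 11: C, bond orders sum to 2 (valence 4) → 2 H
  atom 12: C, bond orders sum to 3 (valence 4) → 1 H
  atom 13: C, bond orders sum to 1 (valence 4) → 3 H
  atom 14: C, bond orders sum to 2 (valence 4) → 2 H
  atom 15: C, bond orders sum to 3 (valence 4) → 1 H
  atom 16: C, bond orders sum to 2 (valence 4) → 2 H
  atom 17: C, bond orders sum to 1 (valence 4) → 3 H
  atom 18: C with explicit H count 2
  atom 19: C, bond orders sum to 2 (valence 4) → 2 H
  atom 20: C, bond orders sum to 1 (valence 4) → 3 H
Totals → C:18, H:36, O:2.
In Hill order: C18H36O2.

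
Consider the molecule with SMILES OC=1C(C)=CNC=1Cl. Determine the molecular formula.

Walk through each heavy atom and fill implicit hydrogens from standard valence (C 4, N 3, O 2, S 2, halogen 1):
  atom 1: O, bond orders sum to 1 (valence 2) → 1 H
  atom 2: C, bond orders sum to 4 (valence 4) → 0 H
  atom 3: C, bond orders sum to 4 (valence 4) → 0 H
  atom 4: C, bond orders sum to 1 (valence 4) → 3 H
  atom 5: C, bond orders sum to 3 (valence 4) → 1 H
  atom 6: N, bond orders sum to 2 (valence 3) → 1 H
  atom 7: C, bond orders sum to 4 (valence 4) → 0 H
  atom 8: Cl (halogen, monovalent) → 0 H
Totals → C:5, H:6, Cl:1, N:1, O:1.

C5H6ClNO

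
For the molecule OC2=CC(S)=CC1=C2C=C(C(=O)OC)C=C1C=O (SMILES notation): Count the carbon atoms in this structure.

Count every carbon token in the SMILES (each C, including those in ring-closure positions and inside branches).
Carbon count: 13.

13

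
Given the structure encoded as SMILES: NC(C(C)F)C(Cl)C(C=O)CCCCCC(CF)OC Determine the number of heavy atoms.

20

Every atom symbol written in the SMILES (organic subset) is one heavy atom; implicit H are not written.
Heavy atoms by element → C:14, Cl:1, F:2, N:1, O:2.
Total: 20.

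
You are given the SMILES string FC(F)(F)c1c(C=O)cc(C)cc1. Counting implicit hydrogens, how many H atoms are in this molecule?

Walk through each heavy atom and fill implicit hydrogens from standard valence (C 4, N 3, O 2, S 2, halogen 1); for lowercase aromatic atoms, an aromatic c carries 1 H when it has two neighbours and 0 H with three, and aromatic n carries 0 H:
  atom 1: F (halogen, monovalent) → 0 H
  atom 2: C, bond orders sum to 4 (valence 4) → 0 H
  atom 3: F (halogen, monovalent) → 0 H
  atom 4: F (halogen, monovalent) → 0 H
  atom 5: aromatic c, 3 neighbours → 0 H
  atom 6: aromatic c, 3 neighbours → 0 H
  atom 7: C, bond orders sum to 3 (valence 4) → 1 H
  atom 8: O, bond orders sum to 2 (valence 2) → 0 H
  atom 9: aromatic c, 2 neighbours → 1 H
  atom 10: aromatic c, 3 neighbours → 0 H
  atom 11: C, bond orders sum to 1 (valence 4) → 3 H
  atom 12: aromatic c, 2 neighbours → 1 H
  atom 13: aromatic c, 2 neighbours → 1 H
Total hydrogens: 7.

7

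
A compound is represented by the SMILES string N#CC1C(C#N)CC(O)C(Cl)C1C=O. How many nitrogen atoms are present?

2

Scan the SMILES for N atoms (remember two-letter symbols like Cl and Br are single atoms).
Nitrogen count: 2.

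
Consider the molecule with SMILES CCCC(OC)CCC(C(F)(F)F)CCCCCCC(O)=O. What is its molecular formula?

Walk through each heavy atom and fill implicit hydrogens from standard valence (C 4, N 3, O 2, S 2, halogen 1):
  atom 1: C, bond orders sum to 1 (valence 4) → 3 H
  atom 2: C, bond orders sum to 2 (valence 4) → 2 H
  atom 3: C, bond orders sum to 2 (valence 4) → 2 H
  atom 4: C, bond orders sum to 3 (valence 4) → 1 H
  atom 5: O, bond orders sum to 2 (valence 2) → 0 H
  atom 6: C, bond orders sum to 1 (valence 4) → 3 H
  atom 7: C, bond orders sum to 2 (valence 4) → 2 H
  atom 8: C, bond orders sum to 2 (valence 4) → 2 H
  atom 9: C, bond orders sum to 3 (valence 4) → 1 H
  atom 10: C, bond orders sum to 4 (valence 4) → 0 H
  atom 11: F (halogen, monovalent) → 0 H
  atom 12: F (halogen, monovalent) → 0 H
  atom 13: F (halogen, monovalent) → 0 H
  atom 14: C, bond orders sum to 2 (valence 4) → 2 H
  atom 15: C, bond orders sum to 2 (valence 4) → 2 H
  atom 16: C, bond orders sum to 2 (valence 4) → 2 H
  atom 17: C, bond orders sum to 2 (valence 4) → 2 H
  atom 18: C, bond orders sum to 2 (valence 4) → 2 H
  atom 19: C, bond orders sum to 2 (valence 4) → 2 H
  atom 20: C, bond orders sum to 4 (valence 4) → 0 H
  atom 21: O, bond orders sum to 1 (valence 2) → 1 H
  atom 22: O, bond orders sum to 2 (valence 2) → 0 H
Totals → C:16, H:29, F:3, O:3.

C16H29F3O3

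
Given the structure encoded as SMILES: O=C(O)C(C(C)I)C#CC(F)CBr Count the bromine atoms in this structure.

Scan the SMILES for Br atoms (remember two-letter symbols like Cl and Br are single atoms).
Bromine count: 1.

1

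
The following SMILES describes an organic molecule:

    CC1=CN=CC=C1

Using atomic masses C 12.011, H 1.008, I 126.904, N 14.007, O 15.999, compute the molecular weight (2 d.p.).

93.13 g/mol

First, the molecular formula is C6H7N (counting implicit H from valence).
  C: 6 × 12.011 = 72.066
  H: 7 × 1.008 = 7.056
  N: 1 × 14.007 = 14.007
Sum: 6×12.011 + 7×1.008 + 1×14.007 = 93.129 → 93.13 g/mol.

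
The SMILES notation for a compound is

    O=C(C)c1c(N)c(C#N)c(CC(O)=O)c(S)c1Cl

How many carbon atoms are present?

11

Count every carbon token in the SMILES (each C, including those in ring-closure positions and inside branches).
Carbon count: 11.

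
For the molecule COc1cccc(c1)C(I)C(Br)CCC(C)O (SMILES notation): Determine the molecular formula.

Walk through each heavy atom and fill implicit hydrogens from standard valence (C 4, N 3, O 2, S 2, halogen 1); for lowercase aromatic atoms, an aromatic c carries 1 H when it has two neighbours and 0 H with three, and aromatic n carries 0 H:
  atom 1: C, bond orders sum to 1 (valence 4) → 3 H
  atom 2: O, bond orders sum to 2 (valence 2) → 0 H
  atom 3: aromatic c, 3 neighbours → 0 H
  atom 4: aromatic c, 2 neighbours → 1 H
  atom 5: aromatic c, 2 neighbours → 1 H
  atom 6: aromatic c, 2 neighbours → 1 H
  atom 7: aromatic c, 3 neighbours → 0 H
  atom 8: aromatic c, 2 neighbours → 1 H
  atom 9: C, bond orders sum to 3 (valence 4) → 1 H
  atom 10: I (halogen, monovalent) → 0 H
  atom 11: C, bond orders sum to 3 (valence 4) → 1 H
  atom 12: Br (halogen, monovalent) → 0 H
  atom 13: C, bond orders sum to 2 (valence 4) → 2 H
  atom 14: C, bond orders sum to 2 (valence 4) → 2 H
  atom 15: C, bond orders sum to 3 (valence 4) → 1 H
  atom 16: C, bond orders sum to 1 (valence 4) → 3 H
  atom 17: O, bond orders sum to 1 (valence 2) → 1 H
Totals → C:13, H:18, Br:1, I:1, O:2.

C13H18BrIO2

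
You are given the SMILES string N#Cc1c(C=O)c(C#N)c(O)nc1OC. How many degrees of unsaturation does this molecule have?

Molecular formula: C9H5N3O3.
DoU = (2C + 2 + N − H − X) / 2, where X is the halogen count and O/S are ignored.
    = (2·9 + 2 + 3 − 5 − 0) / 2 = 18 / 2 = 9.

9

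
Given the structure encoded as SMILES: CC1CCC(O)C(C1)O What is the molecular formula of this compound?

Walk through each heavy atom and fill implicit hydrogens from standard valence (C 4, N 3, O 2, S 2, halogen 1):
  atom 1: C, bond orders sum to 1 (valence 4) → 3 H
  atom 2: C, bond orders sum to 3 (valence 4) → 1 H
  atom 3: C, bond orders sum to 2 (valence 4) → 2 H
  atom 4: C, bond orders sum to 2 (valence 4) → 2 H
  atom 5: C, bond orders sum to 3 (valence 4) → 1 H
  atom 6: O, bond orders sum to 1 (valence 2) → 1 H
  atom 7: C, bond orders sum to 3 (valence 4) → 1 H
  atom 8: C, bond orders sum to 2 (valence 4) → 2 H
  atom 9: O, bond orders sum to 1 (valence 2) → 1 H
Totals → C:7, H:14, O:2.

C7H14O2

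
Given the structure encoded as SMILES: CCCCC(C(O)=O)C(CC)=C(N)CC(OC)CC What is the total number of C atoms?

15

Count every carbon token in the SMILES (each C, including those in ring-closure positions and inside branches).
Carbon count: 15.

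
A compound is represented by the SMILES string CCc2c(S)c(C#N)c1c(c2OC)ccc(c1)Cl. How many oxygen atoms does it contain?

Scan the SMILES for O atoms (remember two-letter symbols like Cl and Br are single atoms).
Oxygen count: 1.

1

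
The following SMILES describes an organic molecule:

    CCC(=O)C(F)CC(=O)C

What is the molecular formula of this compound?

Walk through each heavy atom and fill implicit hydrogens from standard valence (C 4, N 3, O 2, S 2, halogen 1):
  atom 1: C, bond orders sum to 1 (valence 4) → 3 H
  atom 2: C, bond orders sum to 2 (valence 4) → 2 H
  atom 3: C, bond orders sum to 4 (valence 4) → 0 H
  atom 4: O, bond orders sum to 2 (valence 2) → 0 H
  atom 5: C, bond orders sum to 3 (valence 4) → 1 H
  atom 6: F (halogen, monovalent) → 0 H
  atom 7: C, bond orders sum to 2 (valence 4) → 2 H
  atom 8: C, bond orders sum to 4 (valence 4) → 0 H
  atom 9: O, bond orders sum to 2 (valence 2) → 0 H
  atom 10: C, bond orders sum to 1 (valence 4) → 3 H
Totals → C:7, H:11, F:1, O:2.

C7H11FO2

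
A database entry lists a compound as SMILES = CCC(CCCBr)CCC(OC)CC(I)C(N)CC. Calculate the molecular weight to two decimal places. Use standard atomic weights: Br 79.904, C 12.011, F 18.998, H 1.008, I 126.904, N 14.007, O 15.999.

First, the molecular formula is C15H31BrINO (counting implicit H from valence).
  Br: 1 × 79.904 = 79.904
  C: 15 × 12.011 = 180.165
  H: 31 × 1.008 = 31.248
  I: 1 × 126.904 = 126.904
  N: 1 × 14.007 = 14.007
  O: 1 × 15.999 = 15.999
Sum: 1×79.904 + 15×12.011 + 31×1.008 + 1×126.904 + 1×14.007 + 1×15.999 = 448.227 → 448.23 g/mol.

448.23 g/mol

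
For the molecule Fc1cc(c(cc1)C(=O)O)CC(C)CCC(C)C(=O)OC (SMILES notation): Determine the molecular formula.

C16H21FO4

Walk through each heavy atom and fill implicit hydrogens from standard valence (C 4, N 3, O 2, S 2, halogen 1); for lowercase aromatic atoms, an aromatic c carries 1 H when it has two neighbours and 0 H with three, and aromatic n carries 0 H:
  atom 1: F (halogen, monovalent) → 0 H
  atom 2: aromatic c, 3 neighbours → 0 H
  atom 3: aromatic c, 2 neighbours → 1 H
  atom 4: aromatic c, 3 neighbours → 0 H
  atom 5: aromatic c, 3 neighbours → 0 H
  atom 6: aromatic c, 2 neighbours → 1 H
  atom 7: aromatic c, 2 neighbours → 1 H
  atom 8: C, bond orders sum to 4 (valence 4) → 0 H
  atom 9: O, bond orders sum to 2 (valence 2) → 0 H
  atom 10: O, bond orders sum to 1 (valence 2) → 1 H
  atom 11: C, bond orders sum to 2 (valence 4) → 2 H
  atom 12: C, bond orders sum to 3 (valence 4) → 1 H
  atom 13: C, bond orders sum to 1 (valence 4) → 3 H
  atom 14: C, bond orders sum to 2 (valence 4) → 2 H
  atom 15: C, bond orders sum to 2 (valence 4) → 2 H
  atom 16: C, bond orders sum to 3 (valence 4) → 1 H
  atom 17: C, bond orders sum to 1 (valence 4) → 3 H
  atom 18: C, bond orders sum to 4 (valence 4) → 0 H
  atom 19: O, bond orders sum to 2 (valence 2) → 0 H
  atom 20: O, bond orders sum to 2 (valence 2) → 0 H
  atom 21: C, bond orders sum to 1 (valence 4) → 3 H
Totals → C:16, H:21, F:1, O:4.
In Hill order: C16H21FO4.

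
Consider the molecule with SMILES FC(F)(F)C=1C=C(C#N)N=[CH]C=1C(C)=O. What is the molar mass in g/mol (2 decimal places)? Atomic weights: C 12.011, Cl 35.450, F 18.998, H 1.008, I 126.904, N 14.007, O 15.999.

214.15 g/mol

First, the molecular formula is C9H5F3N2O (counting implicit H from valence).
  C: 9 × 12.011 = 108.099
  F: 3 × 18.998 = 56.994
  H: 5 × 1.008 = 5.040
  N: 2 × 14.007 = 28.014
  O: 1 × 15.999 = 15.999
Sum: 9×12.011 + 3×18.998 + 5×1.008 + 2×14.007 + 1×15.999 = 214.146 → 214.15 g/mol.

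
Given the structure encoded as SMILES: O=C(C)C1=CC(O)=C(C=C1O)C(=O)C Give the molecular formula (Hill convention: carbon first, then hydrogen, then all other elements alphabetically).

Walk through each heavy atom and fill implicit hydrogens from standard valence (C 4, N 3, O 2, S 2, halogen 1):
  atom 1: O, bond orders sum to 2 (valence 2) → 0 H
  atom 2: C, bond orders sum to 4 (valence 4) → 0 H
  atom 3: C, bond orders sum to 1 (valence 4) → 3 H
  atom 4: C, bond orders sum to 4 (valence 4) → 0 H
  atom 5: C, bond orders sum to 3 (valence 4) → 1 H
  atom 6: C, bond orders sum to 4 (valence 4) → 0 H
  atom 7: O, bond orders sum to 1 (valence 2) → 1 H
  atom 8: C, bond orders sum to 4 (valence 4) → 0 H
  atom 9: C, bond orders sum to 3 (valence 4) → 1 H
  atom 10: C, bond orders sum to 4 (valence 4) → 0 H
  atom 11: O, bond orders sum to 1 (valence 2) → 1 H
  atom 12: C, bond orders sum to 4 (valence 4) → 0 H
  atom 13: O, bond orders sum to 2 (valence 2) → 0 H
  atom 14: C, bond orders sum to 1 (valence 4) → 3 H
Totals → C:10, H:10, O:4.

C10H10O4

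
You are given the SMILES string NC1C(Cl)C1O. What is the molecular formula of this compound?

C3H6ClNO

Walk through each heavy atom and fill implicit hydrogens from standard valence (C 4, N 3, O 2, S 2, halogen 1):
  atom 1: N, bond orders sum to 1 (valence 3) → 2 H
  atom 2: C, bond orders sum to 3 (valence 4) → 1 H
  atom 3: C, bond orders sum to 3 (valence 4) → 1 H
  atom 4: Cl (halogen, monovalent) → 0 H
  atom 5: C, bond orders sum to 3 (valence 4) → 1 H
  atom 6: O, bond orders sum to 1 (valence 2) → 1 H
Totals → C:3, H:6, Cl:1, N:1, O:1.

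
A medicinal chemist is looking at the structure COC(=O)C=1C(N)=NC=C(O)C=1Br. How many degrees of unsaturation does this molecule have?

5

Molecular formula: C7H7BrN2O3.
DoU = (2C + 2 + N − H − X) / 2, where X is the halogen count and O/S are ignored.
    = (2·7 + 2 + 2 − 7 − 1) / 2 = 10 / 2 = 5.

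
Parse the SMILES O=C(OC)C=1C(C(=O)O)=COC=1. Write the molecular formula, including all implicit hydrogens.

Walk through each heavy atom and fill implicit hydrogens from standard valence (C 4, N 3, O 2, S 2, halogen 1):
  atom 1: O, bond orders sum to 2 (valence 2) → 0 H
  atom 2: C, bond orders sum to 4 (valence 4) → 0 H
  atom 3: O, bond orders sum to 2 (valence 2) → 0 H
  atom 4: C, bond orders sum to 1 (valence 4) → 3 H
  atom 5: C, bond orders sum to 4 (valence 4) → 0 H
  atom 6: C, bond orders sum to 4 (valence 4) → 0 H
  atom 7: C, bond orders sum to 4 (valence 4) → 0 H
  atom 8: O, bond orders sum to 2 (valence 2) → 0 H
  atom 9: O, bond orders sum to 1 (valence 2) → 1 H
  atom 10: C, bond orders sum to 3 (valence 4) → 1 H
  atom 11: O, bond orders sum to 2 (valence 2) → 0 H
  atom 12: C, bond orders sum to 3 (valence 4) → 1 H
Totals → C:7, H:6, O:5.
In Hill order: C7H6O5.

C7H6O5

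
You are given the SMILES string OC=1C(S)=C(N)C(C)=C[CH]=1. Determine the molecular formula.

C7H9NOS

Walk through each heavy atom and fill implicit hydrogens from standard valence (C 4, N 3, O 2, S 2, halogen 1):
  atom 1: O, bond orders sum to 1 (valence 2) → 1 H
  atom 2: C, bond orders sum to 4 (valence 4) → 0 H
  atom 3: C, bond orders sum to 4 (valence 4) → 0 H
  atom 4: S, bond orders sum to 1 (valence 2) → 1 H
  atom 5: C, bond orders sum to 4 (valence 4) → 0 H
  atom 6: N, bond orders sum to 1 (valence 3) → 2 H
  atom 7: C, bond orders sum to 4 (valence 4) → 0 H
  atom 8: C, bond orders sum to 1 (valence 4) → 3 H
  atom 9: C, bond orders sum to 3 (valence 4) → 1 H
  atom 10: C with explicit H count 1
Totals → C:7, H:9, N:1, O:1, S:1.
In Hill order: C7H9NOS.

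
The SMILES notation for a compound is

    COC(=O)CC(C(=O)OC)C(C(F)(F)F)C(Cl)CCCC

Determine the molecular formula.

Walk through each heavy atom and fill implicit hydrogens from standard valence (C 4, N 3, O 2, S 2, halogen 1):
  atom 1: C, bond orders sum to 1 (valence 4) → 3 H
  atom 2: O, bond orders sum to 2 (valence 2) → 0 H
  atom 3: C, bond orders sum to 4 (valence 4) → 0 H
  atom 4: O, bond orders sum to 2 (valence 2) → 0 H
  atom 5: C, bond orders sum to 2 (valence 4) → 2 H
  atom 6: C, bond orders sum to 3 (valence 4) → 1 H
  atom 7: C, bond orders sum to 4 (valence 4) → 0 H
  atom 8: O, bond orders sum to 2 (valence 2) → 0 H
  atom 9: O, bond orders sum to 2 (valence 2) → 0 H
  atom 10: C, bond orders sum to 1 (valence 4) → 3 H
  atom 11: C, bond orders sum to 3 (valence 4) → 1 H
  atom 12: C, bond orders sum to 4 (valence 4) → 0 H
  atom 13: F (halogen, monovalent) → 0 H
  atom 14: F (halogen, monovalent) → 0 H
  atom 15: F (halogen, monovalent) → 0 H
  atom 16: C, bond orders sum to 3 (valence 4) → 1 H
  atom 17: Cl (halogen, monovalent) → 0 H
  atom 18: C, bond orders sum to 2 (valence 4) → 2 H
  atom 19: C, bond orders sum to 2 (valence 4) → 2 H
  atom 20: C, bond orders sum to 2 (valence 4) → 2 H
  atom 21: C, bond orders sum to 1 (valence 4) → 3 H
Totals → C:13, H:20, Cl:1, F:3, O:4.
In Hill order: C13H20ClF3O4.

C13H20ClF3O4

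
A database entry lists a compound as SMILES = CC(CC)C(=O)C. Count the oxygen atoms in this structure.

Scan the SMILES for O atoms (remember two-letter symbols like Cl and Br are single atoms).
Oxygen count: 1.

1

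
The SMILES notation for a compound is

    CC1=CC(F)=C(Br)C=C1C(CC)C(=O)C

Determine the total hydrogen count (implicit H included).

14

Walk through each heavy atom and fill implicit hydrogens from standard valence (C 4, N 3, O 2, S 2, halogen 1):
  atom 1: C, bond orders sum to 1 (valence 4) → 3 H
  atom 2: C, bond orders sum to 4 (valence 4) → 0 H
  atom 3: C, bond orders sum to 3 (valence 4) → 1 H
  atom 4: C, bond orders sum to 4 (valence 4) → 0 H
  atom 5: F (halogen, monovalent) → 0 H
  atom 6: C, bond orders sum to 4 (valence 4) → 0 H
  atom 7: Br (halogen, monovalent) → 0 H
  atom 8: C, bond orders sum to 3 (valence 4) → 1 H
  atom 9: C, bond orders sum to 4 (valence 4) → 0 H
  atom 10: C, bond orders sum to 3 (valence 4) → 1 H
  atom 11: C, bond orders sum to 2 (valence 4) → 2 H
  atom 12: C, bond orders sum to 1 (valence 4) → 3 H
  atom 13: C, bond orders sum to 4 (valence 4) → 0 H
  atom 14: O, bond orders sum to 2 (valence 2) → 0 H
  atom 15: C, bond orders sum to 1 (valence 4) → 3 H
Total hydrogens: 14.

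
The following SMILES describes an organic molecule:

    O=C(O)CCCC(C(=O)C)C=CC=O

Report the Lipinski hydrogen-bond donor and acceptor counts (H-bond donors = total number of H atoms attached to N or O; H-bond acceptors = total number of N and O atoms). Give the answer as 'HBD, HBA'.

1, 4

Donors: find every N or O and count the H atoms it carries.
  atom 1 (O): bond orders sum to 2 → 0 H
  atom 3 (O): bond orders sum to 1 → 1 H
  atom 9 (O): bond orders sum to 2 → 0 H
  atom 14 (O): bond orders sum to 2 → 0 H
Lipinski HBD = 1.
Acceptors: N atoms = 0, O atoms = 4 → HBA = 4.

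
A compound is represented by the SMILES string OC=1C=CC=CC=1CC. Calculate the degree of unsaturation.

Degree of unsaturation = (number of rings) + (number of π bonds).
Ring closures in the SMILES: 1.
π bonds: 3 double bonds (each 1 DoU) → 3 DoU from unsaturation.
Total DoU = 1 + 3 = 4.

4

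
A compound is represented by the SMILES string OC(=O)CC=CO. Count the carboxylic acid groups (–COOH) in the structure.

1

The carboxylic acid motif appears at heavy-atom position 2 in the SMILES.
Other groups present: 1 alkene, 1 hydroxyl.
Carboxylic acid count: 1.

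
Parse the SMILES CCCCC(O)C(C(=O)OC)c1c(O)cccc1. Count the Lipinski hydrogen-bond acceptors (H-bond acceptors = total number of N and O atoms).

N atoms: 0; O atoms: 4.
Lipinski HBA = 0 + 4 = 4.

4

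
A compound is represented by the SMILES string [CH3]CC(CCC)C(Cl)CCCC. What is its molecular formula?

Walk through each heavy atom and fill implicit hydrogens from standard valence (C 4, N 3, O 2, S 2, halogen 1):
  atom 1: C with explicit H count 3
  atom 2: C, bond orders sum to 2 (valence 4) → 2 H
  atom 3: C, bond orders sum to 3 (valence 4) → 1 H
  atom 4: C, bond orders sum to 2 (valence 4) → 2 H
  atom 5: C, bond orders sum to 2 (valence 4) → 2 H
  atom 6: C, bond orders sum to 1 (valence 4) → 3 H
  atom 7: C, bond orders sum to 3 (valence 4) → 1 H
  atom 8: Cl (halogen, monovalent) → 0 H
  atom 9: C, bond orders sum to 2 (valence 4) → 2 H
  atom 10: C, bond orders sum to 2 (valence 4) → 2 H
  atom 11: C, bond orders sum to 2 (valence 4) → 2 H
  atom 12: C, bond orders sum to 1 (valence 4) → 3 H
Totals → C:11, H:23, Cl:1.

C11H23Cl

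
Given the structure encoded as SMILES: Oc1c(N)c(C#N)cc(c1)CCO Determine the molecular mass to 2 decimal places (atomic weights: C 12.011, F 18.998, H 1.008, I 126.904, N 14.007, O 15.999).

178.19 g/mol

First, the molecular formula is C9H10N2O2 (counting implicit H from valence).
  C: 9 × 12.011 = 108.099
  H: 10 × 1.008 = 10.080
  N: 2 × 14.007 = 28.014
  O: 2 × 15.999 = 31.998
Sum: 9×12.011 + 10×1.008 + 2×14.007 + 2×15.999 = 178.191 → 178.19 g/mol.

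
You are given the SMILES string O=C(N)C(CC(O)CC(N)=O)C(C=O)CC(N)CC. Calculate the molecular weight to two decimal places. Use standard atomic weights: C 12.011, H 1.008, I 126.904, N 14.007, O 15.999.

273.33 g/mol

First, the molecular formula is C12H23N3O4 (counting implicit H from valence).
  C: 12 × 12.011 = 144.132
  H: 23 × 1.008 = 23.184
  N: 3 × 14.007 = 42.021
  O: 4 × 15.999 = 63.996
Sum: 12×12.011 + 23×1.008 + 3×14.007 + 4×15.999 = 273.333 → 273.33 g/mol.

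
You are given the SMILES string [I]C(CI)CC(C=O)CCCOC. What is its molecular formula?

Walk through each heavy atom and fill implicit hydrogens from standard valence (C 4, N 3, O 2, S 2, halogen 1):
  atom 1: I with explicit H count 0
  atom 2: C, bond orders sum to 3 (valence 4) → 1 H
  atom 3: C, bond orders sum to 2 (valence 4) → 2 H
  atom 4: I (halogen, monovalent) → 0 H
  atom 5: C, bond orders sum to 2 (valence 4) → 2 H
  atom 6: C, bond orders sum to 3 (valence 4) → 1 H
  atom 7: C, bond orders sum to 3 (valence 4) → 1 H
  atom 8: O, bond orders sum to 2 (valence 2) → 0 H
  atom 9: C, bond orders sum to 2 (valence 4) → 2 H
  atom 10: C, bond orders sum to 2 (valence 4) → 2 H
  atom 11: C, bond orders sum to 2 (valence 4) → 2 H
  atom 12: O, bond orders sum to 2 (valence 2) → 0 H
  atom 13: C, bond orders sum to 1 (valence 4) → 3 H
Totals → C:9, H:16, I:2, O:2.
In Hill order: C9H16I2O2.

C9H16I2O2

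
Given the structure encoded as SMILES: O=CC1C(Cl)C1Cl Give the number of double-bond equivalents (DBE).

Molecular formula: C4H4Cl2O.
DoU = (2C + 2 + N − H − X) / 2, where X is the halogen count and O/S are ignored.
    = (2·4 + 2 + 0 − 4 − 2) / 2 = 4 / 2 = 2.

2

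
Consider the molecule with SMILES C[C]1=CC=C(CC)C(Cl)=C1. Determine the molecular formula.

C9H11Cl

Walk through each heavy atom and fill implicit hydrogens from standard valence (C 4, N 3, O 2, S 2, halogen 1):
  atom 1: C, bond orders sum to 1 (valence 4) → 3 H
  atom 2: C with explicit H count 0
  atom 3: C, bond orders sum to 3 (valence 4) → 1 H
  atom 4: C, bond orders sum to 3 (valence 4) → 1 H
  atom 5: C, bond orders sum to 4 (valence 4) → 0 H
  atom 6: C, bond orders sum to 2 (valence 4) → 2 H
  atom 7: C, bond orders sum to 1 (valence 4) → 3 H
  atom 8: C, bond orders sum to 4 (valence 4) → 0 H
  atom 9: Cl (halogen, monovalent) → 0 H
  atom 10: C, bond orders sum to 3 (valence 4) → 1 H
Totals → C:9, H:11, Cl:1.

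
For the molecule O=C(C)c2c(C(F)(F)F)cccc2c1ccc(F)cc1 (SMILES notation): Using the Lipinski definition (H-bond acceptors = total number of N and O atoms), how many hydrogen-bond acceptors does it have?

1

N atoms: 0; O atoms: 1.
Lipinski HBA = 0 + 1 = 1.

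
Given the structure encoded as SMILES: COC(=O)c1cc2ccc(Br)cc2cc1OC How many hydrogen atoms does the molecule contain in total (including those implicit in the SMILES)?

Walk through each heavy atom and fill implicit hydrogens from standard valence (C 4, N 3, O 2, S 2, halogen 1); for lowercase aromatic atoms, an aromatic c carries 1 H when it has two neighbours and 0 H with three, and aromatic n carries 0 H:
  atom 1: C, bond orders sum to 1 (valence 4) → 3 H
  atom 2: O, bond orders sum to 2 (valence 2) → 0 H
  atom 3: C, bond orders sum to 4 (valence 4) → 0 H
  atom 4: O, bond orders sum to 2 (valence 2) → 0 H
  atom 5: aromatic c, 3 neighbours → 0 H
  atom 6: aromatic c, 2 neighbours → 1 H
  atom 7: aromatic c, 3 neighbours → 0 H
  atom 8: aromatic c, 2 neighbours → 1 H
  atom 9: aromatic c, 2 neighbours → 1 H
  atom 10: aromatic c, 3 neighbours → 0 H
  atom 11: Br (halogen, monovalent) → 0 H
  atom 12: aromatic c, 2 neighbours → 1 H
  atom 13: aromatic c, 3 neighbours → 0 H
  atom 14: aromatic c, 2 neighbours → 1 H
  atom 15: aromatic c, 3 neighbours → 0 H
  atom 16: O, bond orders sum to 2 (valence 2) → 0 H
  atom 17: C, bond orders sum to 1 (valence 4) → 3 H
Total hydrogens: 11.

11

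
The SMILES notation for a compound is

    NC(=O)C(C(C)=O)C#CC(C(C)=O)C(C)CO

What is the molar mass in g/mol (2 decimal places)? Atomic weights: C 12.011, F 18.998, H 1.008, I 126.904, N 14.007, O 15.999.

239.27 g/mol

First, the molecular formula is C12H17NO4 (counting implicit H from valence).
  C: 12 × 12.011 = 144.132
  H: 17 × 1.008 = 17.136
  N: 1 × 14.007 = 14.007
  O: 4 × 15.999 = 63.996
Sum: 12×12.011 + 17×1.008 + 1×14.007 + 4×15.999 = 239.271 → 239.27 g/mol.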